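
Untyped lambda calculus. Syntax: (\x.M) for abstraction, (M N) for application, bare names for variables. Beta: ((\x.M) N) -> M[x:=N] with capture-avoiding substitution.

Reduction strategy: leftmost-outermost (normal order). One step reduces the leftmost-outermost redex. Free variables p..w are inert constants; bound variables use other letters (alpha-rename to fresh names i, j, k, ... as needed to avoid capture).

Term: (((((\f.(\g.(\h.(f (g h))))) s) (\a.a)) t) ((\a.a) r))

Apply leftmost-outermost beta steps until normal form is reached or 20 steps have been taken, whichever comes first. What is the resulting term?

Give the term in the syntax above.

Answer: ((s t) r)

Derivation:
Step 0: (((((\f.(\g.(\h.(f (g h))))) s) (\a.a)) t) ((\a.a) r))
Step 1: ((((\g.(\h.(s (g h)))) (\a.a)) t) ((\a.a) r))
Step 2: (((\h.(s ((\a.a) h))) t) ((\a.a) r))
Step 3: ((s ((\a.a) t)) ((\a.a) r))
Step 4: ((s t) ((\a.a) r))
Step 5: ((s t) r)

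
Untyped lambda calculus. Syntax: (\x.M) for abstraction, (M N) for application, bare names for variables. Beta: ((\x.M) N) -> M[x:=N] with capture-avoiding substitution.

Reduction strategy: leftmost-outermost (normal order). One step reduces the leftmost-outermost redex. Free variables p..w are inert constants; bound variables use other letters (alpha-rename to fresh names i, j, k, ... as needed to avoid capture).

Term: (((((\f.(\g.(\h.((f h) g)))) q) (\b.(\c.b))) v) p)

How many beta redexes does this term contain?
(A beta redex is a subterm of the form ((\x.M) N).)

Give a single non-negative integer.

Answer: 1

Derivation:
Term: (((((\f.(\g.(\h.((f h) g)))) q) (\b.(\c.b))) v) p)
  Redex: ((\f.(\g.(\h.((f h) g)))) q)
Total redexes: 1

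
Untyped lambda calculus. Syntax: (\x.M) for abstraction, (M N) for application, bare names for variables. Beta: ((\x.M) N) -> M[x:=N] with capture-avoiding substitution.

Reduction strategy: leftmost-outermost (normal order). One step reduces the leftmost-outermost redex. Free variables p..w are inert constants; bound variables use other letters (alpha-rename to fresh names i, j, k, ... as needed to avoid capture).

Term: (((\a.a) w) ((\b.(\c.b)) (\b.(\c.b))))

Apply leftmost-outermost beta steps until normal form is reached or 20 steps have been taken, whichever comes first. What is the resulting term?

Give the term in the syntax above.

Answer: (w (\c.(\b.(\c.b))))

Derivation:
Step 0: (((\a.a) w) ((\b.(\c.b)) (\b.(\c.b))))
Step 1: (w ((\b.(\c.b)) (\b.(\c.b))))
Step 2: (w (\c.(\b.(\c.b))))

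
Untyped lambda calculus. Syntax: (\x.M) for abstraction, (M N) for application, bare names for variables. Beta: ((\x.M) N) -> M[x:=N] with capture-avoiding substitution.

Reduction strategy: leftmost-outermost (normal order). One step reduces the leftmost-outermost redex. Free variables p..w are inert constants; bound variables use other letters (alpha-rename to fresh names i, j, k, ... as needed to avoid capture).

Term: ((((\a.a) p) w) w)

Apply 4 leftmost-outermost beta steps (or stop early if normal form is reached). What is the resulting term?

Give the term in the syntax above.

Answer: ((p w) w)

Derivation:
Step 0: ((((\a.a) p) w) w)
Step 1: ((p w) w)
Step 2: (normal form reached)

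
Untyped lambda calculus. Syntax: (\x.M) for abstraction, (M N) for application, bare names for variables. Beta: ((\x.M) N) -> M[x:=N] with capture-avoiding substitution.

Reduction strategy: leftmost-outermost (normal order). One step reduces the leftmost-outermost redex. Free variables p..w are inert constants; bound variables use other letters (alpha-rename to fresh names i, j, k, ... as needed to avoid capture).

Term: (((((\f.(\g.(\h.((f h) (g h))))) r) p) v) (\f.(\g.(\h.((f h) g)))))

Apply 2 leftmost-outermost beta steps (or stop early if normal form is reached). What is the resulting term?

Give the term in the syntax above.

Step 0: (((((\f.(\g.(\h.((f h) (g h))))) r) p) v) (\f.(\g.(\h.((f h) g)))))
Step 1: ((((\g.(\h.((r h) (g h)))) p) v) (\f.(\g.(\h.((f h) g)))))
Step 2: (((\h.((r h) (p h))) v) (\f.(\g.(\h.((f h) g)))))

Answer: (((\h.((r h) (p h))) v) (\f.(\g.(\h.((f h) g)))))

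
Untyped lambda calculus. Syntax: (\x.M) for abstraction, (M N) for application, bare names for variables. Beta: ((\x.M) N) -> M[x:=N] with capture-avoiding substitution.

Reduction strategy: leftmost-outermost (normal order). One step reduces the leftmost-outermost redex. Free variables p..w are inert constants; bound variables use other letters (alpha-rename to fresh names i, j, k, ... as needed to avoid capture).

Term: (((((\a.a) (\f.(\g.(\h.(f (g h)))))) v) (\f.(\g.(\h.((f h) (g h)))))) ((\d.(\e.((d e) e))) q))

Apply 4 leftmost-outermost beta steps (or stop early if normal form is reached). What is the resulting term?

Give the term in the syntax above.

Answer: (v ((\f.(\g.(\h.((f h) (g h))))) ((\d.(\e.((d e) e))) q)))

Derivation:
Step 0: (((((\a.a) (\f.(\g.(\h.(f (g h)))))) v) (\f.(\g.(\h.((f h) (g h)))))) ((\d.(\e.((d e) e))) q))
Step 1: ((((\f.(\g.(\h.(f (g h))))) v) (\f.(\g.(\h.((f h) (g h)))))) ((\d.(\e.((d e) e))) q))
Step 2: (((\g.(\h.(v (g h)))) (\f.(\g.(\h.((f h) (g h)))))) ((\d.(\e.((d e) e))) q))
Step 3: ((\h.(v ((\f.(\g.(\h.((f h) (g h))))) h))) ((\d.(\e.((d e) e))) q))
Step 4: (v ((\f.(\g.(\h.((f h) (g h))))) ((\d.(\e.((d e) e))) q)))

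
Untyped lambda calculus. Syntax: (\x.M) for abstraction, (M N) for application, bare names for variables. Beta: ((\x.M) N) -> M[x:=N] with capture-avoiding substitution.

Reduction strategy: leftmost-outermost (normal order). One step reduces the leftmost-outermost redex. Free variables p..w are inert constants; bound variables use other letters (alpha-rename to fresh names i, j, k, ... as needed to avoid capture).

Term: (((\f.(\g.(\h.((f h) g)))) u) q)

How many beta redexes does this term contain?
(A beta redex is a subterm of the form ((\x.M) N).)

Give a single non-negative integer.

Term: (((\f.(\g.(\h.((f h) g)))) u) q)
  Redex: ((\f.(\g.(\h.((f h) g)))) u)
Total redexes: 1

Answer: 1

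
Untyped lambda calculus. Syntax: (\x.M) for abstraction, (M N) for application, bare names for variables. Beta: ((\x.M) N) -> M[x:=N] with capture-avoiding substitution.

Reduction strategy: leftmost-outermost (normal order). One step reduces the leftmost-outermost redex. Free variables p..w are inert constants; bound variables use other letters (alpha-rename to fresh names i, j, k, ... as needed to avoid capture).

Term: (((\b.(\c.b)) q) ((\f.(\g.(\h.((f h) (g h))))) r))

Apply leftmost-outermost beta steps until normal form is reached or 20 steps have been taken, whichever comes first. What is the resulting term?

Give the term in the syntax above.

Answer: q

Derivation:
Step 0: (((\b.(\c.b)) q) ((\f.(\g.(\h.((f h) (g h))))) r))
Step 1: ((\c.q) ((\f.(\g.(\h.((f h) (g h))))) r))
Step 2: q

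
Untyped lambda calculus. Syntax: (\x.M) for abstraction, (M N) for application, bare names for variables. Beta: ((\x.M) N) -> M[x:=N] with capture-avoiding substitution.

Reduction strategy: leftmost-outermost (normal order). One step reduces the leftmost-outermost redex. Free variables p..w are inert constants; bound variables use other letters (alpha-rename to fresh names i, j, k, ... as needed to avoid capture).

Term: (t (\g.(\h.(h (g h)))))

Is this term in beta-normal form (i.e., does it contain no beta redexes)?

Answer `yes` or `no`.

Answer: yes

Derivation:
Term: (t (\g.(\h.(h (g h)))))
No beta redexes found.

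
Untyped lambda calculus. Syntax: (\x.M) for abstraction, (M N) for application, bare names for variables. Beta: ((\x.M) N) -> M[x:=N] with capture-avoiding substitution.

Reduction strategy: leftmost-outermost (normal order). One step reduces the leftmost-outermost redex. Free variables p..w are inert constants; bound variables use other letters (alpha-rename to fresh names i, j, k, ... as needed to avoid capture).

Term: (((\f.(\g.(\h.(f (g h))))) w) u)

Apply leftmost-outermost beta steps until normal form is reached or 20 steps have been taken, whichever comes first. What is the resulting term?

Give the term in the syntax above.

Step 0: (((\f.(\g.(\h.(f (g h))))) w) u)
Step 1: ((\g.(\h.(w (g h)))) u)
Step 2: (\h.(w (u h)))

Answer: (\h.(w (u h)))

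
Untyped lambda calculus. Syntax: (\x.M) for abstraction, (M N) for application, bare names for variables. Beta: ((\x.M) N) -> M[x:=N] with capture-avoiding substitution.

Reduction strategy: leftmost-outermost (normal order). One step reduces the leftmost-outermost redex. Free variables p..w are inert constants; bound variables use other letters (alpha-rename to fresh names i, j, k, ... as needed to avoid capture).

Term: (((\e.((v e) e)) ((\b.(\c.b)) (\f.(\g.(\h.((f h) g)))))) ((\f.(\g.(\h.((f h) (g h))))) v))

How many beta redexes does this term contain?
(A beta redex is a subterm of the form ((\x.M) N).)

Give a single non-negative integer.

Answer: 3

Derivation:
Term: (((\e.((v e) e)) ((\b.(\c.b)) (\f.(\g.(\h.((f h) g)))))) ((\f.(\g.(\h.((f h) (g h))))) v))
  Redex: ((\e.((v e) e)) ((\b.(\c.b)) (\f.(\g.(\h.((f h) g))))))
  Redex: ((\b.(\c.b)) (\f.(\g.(\h.((f h) g)))))
  Redex: ((\f.(\g.(\h.((f h) (g h))))) v)
Total redexes: 3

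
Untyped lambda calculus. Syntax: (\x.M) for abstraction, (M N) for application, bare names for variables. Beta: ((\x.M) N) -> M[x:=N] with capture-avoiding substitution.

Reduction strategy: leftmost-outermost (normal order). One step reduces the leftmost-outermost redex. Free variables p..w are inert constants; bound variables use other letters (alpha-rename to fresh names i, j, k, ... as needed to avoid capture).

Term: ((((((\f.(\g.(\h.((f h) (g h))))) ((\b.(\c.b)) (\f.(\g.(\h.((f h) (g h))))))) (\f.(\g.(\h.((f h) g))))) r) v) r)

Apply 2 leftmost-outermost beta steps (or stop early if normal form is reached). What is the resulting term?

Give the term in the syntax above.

Answer: ((((\h.((((\b.(\c.b)) (\f.(\g.(\h.((f h) (g h)))))) h) ((\f.(\g.(\h.((f h) g)))) h))) r) v) r)

Derivation:
Step 0: ((((((\f.(\g.(\h.((f h) (g h))))) ((\b.(\c.b)) (\f.(\g.(\h.((f h) (g h))))))) (\f.(\g.(\h.((f h) g))))) r) v) r)
Step 1: (((((\g.(\h.((((\b.(\c.b)) (\f.(\g.(\h.((f h) (g h)))))) h) (g h)))) (\f.(\g.(\h.((f h) g))))) r) v) r)
Step 2: ((((\h.((((\b.(\c.b)) (\f.(\g.(\h.((f h) (g h)))))) h) ((\f.(\g.(\h.((f h) g)))) h))) r) v) r)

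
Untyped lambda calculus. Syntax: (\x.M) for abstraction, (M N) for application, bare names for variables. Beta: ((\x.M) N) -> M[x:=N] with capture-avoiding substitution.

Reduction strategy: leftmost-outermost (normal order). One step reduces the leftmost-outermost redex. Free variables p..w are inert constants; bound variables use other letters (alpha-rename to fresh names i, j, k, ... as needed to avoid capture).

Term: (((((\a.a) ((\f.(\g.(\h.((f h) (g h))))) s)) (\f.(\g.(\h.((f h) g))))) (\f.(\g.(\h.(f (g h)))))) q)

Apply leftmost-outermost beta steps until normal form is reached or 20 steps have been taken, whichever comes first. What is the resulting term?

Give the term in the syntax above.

Step 0: (((((\a.a) ((\f.(\g.(\h.((f h) (g h))))) s)) (\f.(\g.(\h.((f h) g))))) (\f.(\g.(\h.(f (g h)))))) q)
Step 1: (((((\f.(\g.(\h.((f h) (g h))))) s) (\f.(\g.(\h.((f h) g))))) (\f.(\g.(\h.(f (g h)))))) q)
Step 2: ((((\g.(\h.((s h) (g h)))) (\f.(\g.(\h.((f h) g))))) (\f.(\g.(\h.(f (g h)))))) q)
Step 3: (((\h.((s h) ((\f.(\g.(\h.((f h) g)))) h))) (\f.(\g.(\h.(f (g h)))))) q)
Step 4: (((s (\f.(\g.(\h.(f (g h)))))) ((\f.(\g.(\h.((f h) g)))) (\f.(\g.(\h.(f (g h))))))) q)
Step 5: (((s (\f.(\g.(\h.(f (g h)))))) (\g.(\h.(((\f.(\g.(\h.(f (g h))))) h) g)))) q)
Step 6: (((s (\f.(\g.(\h.(f (g h)))))) (\g.(\h.((\g.(\i.(h (g i)))) g)))) q)
Step 7: (((s (\f.(\g.(\h.(f (g h)))))) (\g.(\h.(\i.(h (g i)))))) q)

Answer: (((s (\f.(\g.(\h.(f (g h)))))) (\g.(\h.(\i.(h (g i)))))) q)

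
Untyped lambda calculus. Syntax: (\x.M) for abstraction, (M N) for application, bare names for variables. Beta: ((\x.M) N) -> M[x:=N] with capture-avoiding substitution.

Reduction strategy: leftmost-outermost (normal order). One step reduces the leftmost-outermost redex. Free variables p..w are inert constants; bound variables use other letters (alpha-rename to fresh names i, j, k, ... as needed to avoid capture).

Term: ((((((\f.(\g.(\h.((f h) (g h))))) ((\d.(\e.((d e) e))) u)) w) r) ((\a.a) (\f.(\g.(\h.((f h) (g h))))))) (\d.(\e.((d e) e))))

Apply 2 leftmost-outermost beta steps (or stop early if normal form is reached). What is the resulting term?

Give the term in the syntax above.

Answer: ((((\h.((((\d.(\e.((d e) e))) u) h) (w h))) r) ((\a.a) (\f.(\g.(\h.((f h) (g h))))))) (\d.(\e.((d e) e))))

Derivation:
Step 0: ((((((\f.(\g.(\h.((f h) (g h))))) ((\d.(\e.((d e) e))) u)) w) r) ((\a.a) (\f.(\g.(\h.((f h) (g h))))))) (\d.(\e.((d e) e))))
Step 1: (((((\g.(\h.((((\d.(\e.((d e) e))) u) h) (g h)))) w) r) ((\a.a) (\f.(\g.(\h.((f h) (g h))))))) (\d.(\e.((d e) e))))
Step 2: ((((\h.((((\d.(\e.((d e) e))) u) h) (w h))) r) ((\a.a) (\f.(\g.(\h.((f h) (g h))))))) (\d.(\e.((d e) e))))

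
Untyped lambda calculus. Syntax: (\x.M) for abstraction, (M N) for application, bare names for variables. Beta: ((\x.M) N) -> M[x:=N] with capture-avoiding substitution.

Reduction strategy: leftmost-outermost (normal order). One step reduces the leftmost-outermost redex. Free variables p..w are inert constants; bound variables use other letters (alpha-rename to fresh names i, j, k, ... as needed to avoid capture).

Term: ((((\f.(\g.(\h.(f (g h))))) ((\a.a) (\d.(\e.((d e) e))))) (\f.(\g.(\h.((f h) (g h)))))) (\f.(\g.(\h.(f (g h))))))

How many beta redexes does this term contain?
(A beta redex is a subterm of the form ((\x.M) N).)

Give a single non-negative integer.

Answer: 2

Derivation:
Term: ((((\f.(\g.(\h.(f (g h))))) ((\a.a) (\d.(\e.((d e) e))))) (\f.(\g.(\h.((f h) (g h)))))) (\f.(\g.(\h.(f (g h))))))
  Redex: ((\f.(\g.(\h.(f (g h))))) ((\a.a) (\d.(\e.((d e) e)))))
  Redex: ((\a.a) (\d.(\e.((d e) e))))
Total redexes: 2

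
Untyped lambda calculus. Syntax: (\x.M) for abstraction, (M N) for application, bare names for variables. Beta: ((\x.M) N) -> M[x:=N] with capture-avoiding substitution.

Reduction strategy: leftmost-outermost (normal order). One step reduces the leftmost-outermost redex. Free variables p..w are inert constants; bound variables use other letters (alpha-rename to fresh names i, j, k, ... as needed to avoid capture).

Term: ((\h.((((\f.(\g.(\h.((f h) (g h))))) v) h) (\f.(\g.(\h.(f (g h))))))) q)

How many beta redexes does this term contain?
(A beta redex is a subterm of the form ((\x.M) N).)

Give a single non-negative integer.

Answer: 2

Derivation:
Term: ((\h.((((\f.(\g.(\h.((f h) (g h))))) v) h) (\f.(\g.(\h.(f (g h))))))) q)
  Redex: ((\h.((((\f.(\g.(\h.((f h) (g h))))) v) h) (\f.(\g.(\h.(f (g h))))))) q)
  Redex: ((\f.(\g.(\h.((f h) (g h))))) v)
Total redexes: 2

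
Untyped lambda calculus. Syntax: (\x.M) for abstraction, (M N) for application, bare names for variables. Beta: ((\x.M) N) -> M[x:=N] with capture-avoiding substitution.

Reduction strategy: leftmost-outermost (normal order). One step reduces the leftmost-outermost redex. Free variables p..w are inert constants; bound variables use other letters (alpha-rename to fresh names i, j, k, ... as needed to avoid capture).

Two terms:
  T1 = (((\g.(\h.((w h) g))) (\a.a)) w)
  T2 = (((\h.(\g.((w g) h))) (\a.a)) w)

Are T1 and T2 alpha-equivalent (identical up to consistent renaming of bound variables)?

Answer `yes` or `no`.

Term 1: (((\g.(\h.((w h) g))) (\a.a)) w)
Term 2: (((\h.(\g.((w g) h))) (\a.a)) w)
Alpha-equivalence: compare structure up to binder renaming.
Result: True

Answer: yes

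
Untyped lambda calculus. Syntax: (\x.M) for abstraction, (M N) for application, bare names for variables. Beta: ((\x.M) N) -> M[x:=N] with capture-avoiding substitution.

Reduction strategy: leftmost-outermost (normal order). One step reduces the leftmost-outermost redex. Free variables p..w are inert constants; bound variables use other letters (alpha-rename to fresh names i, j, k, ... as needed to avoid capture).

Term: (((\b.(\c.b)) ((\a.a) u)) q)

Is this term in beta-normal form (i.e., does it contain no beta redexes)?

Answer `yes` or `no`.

Answer: no

Derivation:
Term: (((\b.(\c.b)) ((\a.a) u)) q)
Found 2 beta redex(es).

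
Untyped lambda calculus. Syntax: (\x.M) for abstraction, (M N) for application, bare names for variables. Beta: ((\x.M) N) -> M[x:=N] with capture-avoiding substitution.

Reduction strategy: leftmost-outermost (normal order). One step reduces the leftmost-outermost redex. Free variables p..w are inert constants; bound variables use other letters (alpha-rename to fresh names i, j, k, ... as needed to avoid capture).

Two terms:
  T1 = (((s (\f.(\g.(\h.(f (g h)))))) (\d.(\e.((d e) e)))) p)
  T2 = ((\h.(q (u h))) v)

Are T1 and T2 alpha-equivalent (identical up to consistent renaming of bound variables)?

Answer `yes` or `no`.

Term 1: (((s (\f.(\g.(\h.(f (g h)))))) (\d.(\e.((d e) e)))) p)
Term 2: ((\h.(q (u h))) v)
Alpha-equivalence: compare structure up to binder renaming.
Result: False

Answer: no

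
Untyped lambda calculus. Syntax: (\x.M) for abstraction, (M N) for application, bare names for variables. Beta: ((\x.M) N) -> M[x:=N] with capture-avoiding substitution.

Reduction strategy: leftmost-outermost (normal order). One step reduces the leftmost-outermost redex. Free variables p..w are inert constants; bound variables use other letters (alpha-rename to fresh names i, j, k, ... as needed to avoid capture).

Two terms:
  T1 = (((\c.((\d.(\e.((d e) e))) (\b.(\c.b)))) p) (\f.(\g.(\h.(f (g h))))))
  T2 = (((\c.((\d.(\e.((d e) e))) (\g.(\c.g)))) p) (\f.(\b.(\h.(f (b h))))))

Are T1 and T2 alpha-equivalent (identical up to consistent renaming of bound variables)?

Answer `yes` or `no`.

Term 1: (((\c.((\d.(\e.((d e) e))) (\b.(\c.b)))) p) (\f.(\g.(\h.(f (g h))))))
Term 2: (((\c.((\d.(\e.((d e) e))) (\g.(\c.g)))) p) (\f.(\b.(\h.(f (b h))))))
Alpha-equivalence: compare structure up to binder renaming.
Result: True

Answer: yes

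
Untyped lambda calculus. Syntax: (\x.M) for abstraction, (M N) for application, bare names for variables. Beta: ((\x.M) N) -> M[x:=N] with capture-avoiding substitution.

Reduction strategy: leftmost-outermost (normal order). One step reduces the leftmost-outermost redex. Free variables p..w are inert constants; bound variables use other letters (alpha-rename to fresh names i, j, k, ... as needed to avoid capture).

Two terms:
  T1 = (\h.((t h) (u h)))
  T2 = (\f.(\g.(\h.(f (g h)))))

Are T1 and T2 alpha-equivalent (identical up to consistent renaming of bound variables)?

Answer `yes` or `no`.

Answer: no

Derivation:
Term 1: (\h.((t h) (u h)))
Term 2: (\f.(\g.(\h.(f (g h)))))
Alpha-equivalence: compare structure up to binder renaming.
Result: False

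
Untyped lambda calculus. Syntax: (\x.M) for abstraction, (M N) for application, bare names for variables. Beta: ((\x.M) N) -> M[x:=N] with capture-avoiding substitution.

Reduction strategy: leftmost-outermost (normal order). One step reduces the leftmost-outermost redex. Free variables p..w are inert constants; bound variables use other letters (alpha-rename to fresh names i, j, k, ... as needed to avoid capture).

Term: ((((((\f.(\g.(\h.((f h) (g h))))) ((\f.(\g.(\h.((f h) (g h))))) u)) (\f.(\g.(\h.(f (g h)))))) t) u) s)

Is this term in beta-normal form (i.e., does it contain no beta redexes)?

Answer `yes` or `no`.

Term: ((((((\f.(\g.(\h.((f h) (g h))))) ((\f.(\g.(\h.((f h) (g h))))) u)) (\f.(\g.(\h.(f (g h)))))) t) u) s)
Found 2 beta redex(es).

Answer: no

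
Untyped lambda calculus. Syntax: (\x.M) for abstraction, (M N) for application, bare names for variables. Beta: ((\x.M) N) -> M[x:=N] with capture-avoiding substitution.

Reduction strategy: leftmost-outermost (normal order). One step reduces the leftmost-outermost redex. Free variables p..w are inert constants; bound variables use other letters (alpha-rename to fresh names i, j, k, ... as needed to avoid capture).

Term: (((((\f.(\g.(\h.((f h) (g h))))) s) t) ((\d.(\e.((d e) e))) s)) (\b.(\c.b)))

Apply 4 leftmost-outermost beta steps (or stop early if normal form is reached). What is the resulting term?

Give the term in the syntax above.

Step 0: (((((\f.(\g.(\h.((f h) (g h))))) s) t) ((\d.(\e.((d e) e))) s)) (\b.(\c.b)))
Step 1: ((((\g.(\h.((s h) (g h)))) t) ((\d.(\e.((d e) e))) s)) (\b.(\c.b)))
Step 2: (((\h.((s h) (t h))) ((\d.(\e.((d e) e))) s)) (\b.(\c.b)))
Step 3: (((s ((\d.(\e.((d e) e))) s)) (t ((\d.(\e.((d e) e))) s))) (\b.(\c.b)))
Step 4: (((s (\e.((s e) e))) (t ((\d.(\e.((d e) e))) s))) (\b.(\c.b)))

Answer: (((s (\e.((s e) e))) (t ((\d.(\e.((d e) e))) s))) (\b.(\c.b)))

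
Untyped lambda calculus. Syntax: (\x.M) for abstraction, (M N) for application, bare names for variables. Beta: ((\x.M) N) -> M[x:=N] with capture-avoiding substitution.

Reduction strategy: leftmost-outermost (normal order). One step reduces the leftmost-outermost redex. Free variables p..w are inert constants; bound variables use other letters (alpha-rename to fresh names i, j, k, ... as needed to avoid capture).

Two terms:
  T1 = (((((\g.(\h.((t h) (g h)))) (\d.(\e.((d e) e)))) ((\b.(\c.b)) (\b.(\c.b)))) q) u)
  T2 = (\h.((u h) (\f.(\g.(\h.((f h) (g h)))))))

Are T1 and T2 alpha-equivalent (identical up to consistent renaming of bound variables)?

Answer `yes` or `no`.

Answer: no

Derivation:
Term 1: (((((\g.(\h.((t h) (g h)))) (\d.(\e.((d e) e)))) ((\b.(\c.b)) (\b.(\c.b)))) q) u)
Term 2: (\h.((u h) (\f.(\g.(\h.((f h) (g h)))))))
Alpha-equivalence: compare structure up to binder renaming.
Result: False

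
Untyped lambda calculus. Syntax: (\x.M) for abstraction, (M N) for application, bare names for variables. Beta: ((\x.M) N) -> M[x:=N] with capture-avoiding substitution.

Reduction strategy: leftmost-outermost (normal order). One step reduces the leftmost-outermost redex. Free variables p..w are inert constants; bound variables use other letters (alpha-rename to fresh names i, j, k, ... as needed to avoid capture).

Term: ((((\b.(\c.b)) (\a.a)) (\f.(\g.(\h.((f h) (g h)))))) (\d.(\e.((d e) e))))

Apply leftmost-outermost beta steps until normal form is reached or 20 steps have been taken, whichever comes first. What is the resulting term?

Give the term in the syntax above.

Step 0: ((((\b.(\c.b)) (\a.a)) (\f.(\g.(\h.((f h) (g h)))))) (\d.(\e.((d e) e))))
Step 1: (((\c.(\a.a)) (\f.(\g.(\h.((f h) (g h)))))) (\d.(\e.((d e) e))))
Step 2: ((\a.a) (\d.(\e.((d e) e))))
Step 3: (\d.(\e.((d e) e)))

Answer: (\d.(\e.((d e) e)))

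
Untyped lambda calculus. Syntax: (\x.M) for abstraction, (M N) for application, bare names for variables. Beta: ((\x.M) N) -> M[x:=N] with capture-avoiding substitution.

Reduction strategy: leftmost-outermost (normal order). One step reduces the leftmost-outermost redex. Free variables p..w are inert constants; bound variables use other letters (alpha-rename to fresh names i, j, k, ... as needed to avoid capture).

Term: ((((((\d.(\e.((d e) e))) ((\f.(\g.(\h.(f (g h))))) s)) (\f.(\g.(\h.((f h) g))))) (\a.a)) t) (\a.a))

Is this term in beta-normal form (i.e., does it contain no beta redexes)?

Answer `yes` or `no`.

Answer: no

Derivation:
Term: ((((((\d.(\e.((d e) e))) ((\f.(\g.(\h.(f (g h))))) s)) (\f.(\g.(\h.((f h) g))))) (\a.a)) t) (\a.a))
Found 2 beta redex(es).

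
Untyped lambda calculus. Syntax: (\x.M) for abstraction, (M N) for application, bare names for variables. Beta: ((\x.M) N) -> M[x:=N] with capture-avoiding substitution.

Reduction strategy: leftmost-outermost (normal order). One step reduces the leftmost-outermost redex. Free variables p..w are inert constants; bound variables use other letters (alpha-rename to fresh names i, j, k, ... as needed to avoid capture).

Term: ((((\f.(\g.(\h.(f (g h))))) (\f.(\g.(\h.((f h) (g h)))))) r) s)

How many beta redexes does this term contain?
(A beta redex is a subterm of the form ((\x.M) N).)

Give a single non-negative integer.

Term: ((((\f.(\g.(\h.(f (g h))))) (\f.(\g.(\h.((f h) (g h)))))) r) s)
  Redex: ((\f.(\g.(\h.(f (g h))))) (\f.(\g.(\h.((f h) (g h))))))
Total redexes: 1

Answer: 1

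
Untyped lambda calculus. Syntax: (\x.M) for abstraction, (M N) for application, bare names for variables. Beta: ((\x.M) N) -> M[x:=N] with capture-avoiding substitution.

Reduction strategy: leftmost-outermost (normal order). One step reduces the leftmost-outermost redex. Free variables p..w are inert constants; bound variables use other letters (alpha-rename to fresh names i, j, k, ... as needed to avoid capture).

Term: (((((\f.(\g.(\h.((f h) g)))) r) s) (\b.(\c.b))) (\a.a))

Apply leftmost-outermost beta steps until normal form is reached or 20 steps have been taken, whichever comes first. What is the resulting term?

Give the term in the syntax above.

Step 0: (((((\f.(\g.(\h.((f h) g)))) r) s) (\b.(\c.b))) (\a.a))
Step 1: ((((\g.(\h.((r h) g))) s) (\b.(\c.b))) (\a.a))
Step 2: (((\h.((r h) s)) (\b.(\c.b))) (\a.a))
Step 3: (((r (\b.(\c.b))) s) (\a.a))

Answer: (((r (\b.(\c.b))) s) (\a.a))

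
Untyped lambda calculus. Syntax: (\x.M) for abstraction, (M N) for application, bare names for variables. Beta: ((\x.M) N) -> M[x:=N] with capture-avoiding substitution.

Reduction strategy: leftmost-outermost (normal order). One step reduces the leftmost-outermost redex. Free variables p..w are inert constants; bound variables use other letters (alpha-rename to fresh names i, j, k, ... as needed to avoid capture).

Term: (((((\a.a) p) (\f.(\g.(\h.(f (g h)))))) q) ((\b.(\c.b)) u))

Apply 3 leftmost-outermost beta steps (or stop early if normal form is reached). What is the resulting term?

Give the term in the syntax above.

Step 0: (((((\a.a) p) (\f.(\g.(\h.(f (g h)))))) q) ((\b.(\c.b)) u))
Step 1: (((p (\f.(\g.(\h.(f (g h)))))) q) ((\b.(\c.b)) u))
Step 2: (((p (\f.(\g.(\h.(f (g h)))))) q) (\c.u))
Step 3: (normal form reached)

Answer: (((p (\f.(\g.(\h.(f (g h)))))) q) (\c.u))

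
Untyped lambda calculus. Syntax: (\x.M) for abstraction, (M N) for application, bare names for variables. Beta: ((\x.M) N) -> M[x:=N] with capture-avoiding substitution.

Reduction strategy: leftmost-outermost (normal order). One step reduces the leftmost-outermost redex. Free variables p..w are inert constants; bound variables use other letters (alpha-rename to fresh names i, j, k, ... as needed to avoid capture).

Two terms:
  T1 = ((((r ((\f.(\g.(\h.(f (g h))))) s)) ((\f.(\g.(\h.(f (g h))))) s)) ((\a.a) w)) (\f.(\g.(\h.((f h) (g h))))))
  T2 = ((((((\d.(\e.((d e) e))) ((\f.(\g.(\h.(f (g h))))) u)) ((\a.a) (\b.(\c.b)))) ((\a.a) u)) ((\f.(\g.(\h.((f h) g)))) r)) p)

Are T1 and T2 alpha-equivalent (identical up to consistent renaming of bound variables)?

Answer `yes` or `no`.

Answer: no

Derivation:
Term 1: ((((r ((\f.(\g.(\h.(f (g h))))) s)) ((\f.(\g.(\h.(f (g h))))) s)) ((\a.a) w)) (\f.(\g.(\h.((f h) (g h))))))
Term 2: ((((((\d.(\e.((d e) e))) ((\f.(\g.(\h.(f (g h))))) u)) ((\a.a) (\b.(\c.b)))) ((\a.a) u)) ((\f.(\g.(\h.((f h) g)))) r)) p)
Alpha-equivalence: compare structure up to binder renaming.
Result: False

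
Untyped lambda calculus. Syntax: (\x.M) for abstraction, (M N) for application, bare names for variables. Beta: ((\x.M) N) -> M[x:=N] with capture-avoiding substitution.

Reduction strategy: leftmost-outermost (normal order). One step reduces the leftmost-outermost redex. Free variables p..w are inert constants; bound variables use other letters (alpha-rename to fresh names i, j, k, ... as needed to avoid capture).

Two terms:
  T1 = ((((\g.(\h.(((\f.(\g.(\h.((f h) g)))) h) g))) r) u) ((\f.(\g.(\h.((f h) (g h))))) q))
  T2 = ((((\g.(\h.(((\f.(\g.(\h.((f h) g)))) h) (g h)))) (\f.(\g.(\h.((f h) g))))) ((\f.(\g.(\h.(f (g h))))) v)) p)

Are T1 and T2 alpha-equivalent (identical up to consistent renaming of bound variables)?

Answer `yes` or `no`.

Term 1: ((((\g.(\h.(((\f.(\g.(\h.((f h) g)))) h) g))) r) u) ((\f.(\g.(\h.((f h) (g h))))) q))
Term 2: ((((\g.(\h.(((\f.(\g.(\h.((f h) g)))) h) (g h)))) (\f.(\g.(\h.((f h) g))))) ((\f.(\g.(\h.(f (g h))))) v)) p)
Alpha-equivalence: compare structure up to binder renaming.
Result: False

Answer: no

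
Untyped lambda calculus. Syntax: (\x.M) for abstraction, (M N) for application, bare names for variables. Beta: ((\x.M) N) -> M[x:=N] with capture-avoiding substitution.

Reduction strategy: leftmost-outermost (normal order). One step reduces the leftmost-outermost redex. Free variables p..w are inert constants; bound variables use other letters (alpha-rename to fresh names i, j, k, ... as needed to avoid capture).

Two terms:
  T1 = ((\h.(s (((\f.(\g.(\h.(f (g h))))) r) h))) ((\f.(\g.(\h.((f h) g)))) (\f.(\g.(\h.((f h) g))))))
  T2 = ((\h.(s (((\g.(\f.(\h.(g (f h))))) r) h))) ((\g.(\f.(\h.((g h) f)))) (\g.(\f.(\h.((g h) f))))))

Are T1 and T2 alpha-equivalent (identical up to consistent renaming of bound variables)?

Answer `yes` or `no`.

Term 1: ((\h.(s (((\f.(\g.(\h.(f (g h))))) r) h))) ((\f.(\g.(\h.((f h) g)))) (\f.(\g.(\h.((f h) g))))))
Term 2: ((\h.(s (((\g.(\f.(\h.(g (f h))))) r) h))) ((\g.(\f.(\h.((g h) f)))) (\g.(\f.(\h.((g h) f))))))
Alpha-equivalence: compare structure up to binder renaming.
Result: True

Answer: yes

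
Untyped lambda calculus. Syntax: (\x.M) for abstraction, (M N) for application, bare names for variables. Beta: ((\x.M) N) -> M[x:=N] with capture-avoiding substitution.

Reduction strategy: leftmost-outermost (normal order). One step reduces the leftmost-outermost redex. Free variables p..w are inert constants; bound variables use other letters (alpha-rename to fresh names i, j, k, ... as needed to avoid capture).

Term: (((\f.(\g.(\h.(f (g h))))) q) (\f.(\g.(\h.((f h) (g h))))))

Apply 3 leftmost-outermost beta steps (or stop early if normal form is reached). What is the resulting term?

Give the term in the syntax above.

Step 0: (((\f.(\g.(\h.(f (g h))))) q) (\f.(\g.(\h.((f h) (g h))))))
Step 1: ((\g.(\h.(q (g h)))) (\f.(\g.(\h.((f h) (g h))))))
Step 2: (\h.(q ((\f.(\g.(\h.((f h) (g h))))) h)))
Step 3: (\h.(q (\g.(\i.((h i) (g i))))))

Answer: (\h.(q (\g.(\i.((h i) (g i))))))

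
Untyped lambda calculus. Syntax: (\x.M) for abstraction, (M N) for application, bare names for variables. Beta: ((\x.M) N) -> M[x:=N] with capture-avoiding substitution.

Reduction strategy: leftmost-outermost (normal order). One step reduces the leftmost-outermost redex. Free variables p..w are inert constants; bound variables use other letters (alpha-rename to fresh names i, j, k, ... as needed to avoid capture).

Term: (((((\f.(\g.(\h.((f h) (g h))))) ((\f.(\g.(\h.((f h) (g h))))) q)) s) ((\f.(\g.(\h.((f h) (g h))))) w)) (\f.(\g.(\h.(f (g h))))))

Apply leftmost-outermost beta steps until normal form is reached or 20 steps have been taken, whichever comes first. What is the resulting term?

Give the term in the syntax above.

Step 0: (((((\f.(\g.(\h.((f h) (g h))))) ((\f.(\g.(\h.((f h) (g h))))) q)) s) ((\f.(\g.(\h.((f h) (g h))))) w)) (\f.(\g.(\h.(f (g h))))))
Step 1: ((((\g.(\h.((((\f.(\g.(\h.((f h) (g h))))) q) h) (g h)))) s) ((\f.(\g.(\h.((f h) (g h))))) w)) (\f.(\g.(\h.(f (g h))))))
Step 2: (((\h.((((\f.(\g.(\h.((f h) (g h))))) q) h) (s h))) ((\f.(\g.(\h.((f h) (g h))))) w)) (\f.(\g.(\h.(f (g h))))))
Step 3: (((((\f.(\g.(\h.((f h) (g h))))) q) ((\f.(\g.(\h.((f h) (g h))))) w)) (s ((\f.(\g.(\h.((f h) (g h))))) w))) (\f.(\g.(\h.(f (g h))))))
Step 4: ((((\g.(\h.((q h) (g h)))) ((\f.(\g.(\h.((f h) (g h))))) w)) (s ((\f.(\g.(\h.((f h) (g h))))) w))) (\f.(\g.(\h.(f (g h))))))
Step 5: (((\h.((q h) (((\f.(\g.(\h.((f h) (g h))))) w) h))) (s ((\f.(\g.(\h.((f h) (g h))))) w))) (\f.(\g.(\h.(f (g h))))))
Step 6: (((q (s ((\f.(\g.(\h.((f h) (g h))))) w))) (((\f.(\g.(\h.((f h) (g h))))) w) (s ((\f.(\g.(\h.((f h) (g h))))) w)))) (\f.(\g.(\h.(f (g h))))))
Step 7: (((q (s (\g.(\h.((w h) (g h)))))) (((\f.(\g.(\h.((f h) (g h))))) w) (s ((\f.(\g.(\h.((f h) (g h))))) w)))) (\f.(\g.(\h.(f (g h))))))
Step 8: (((q (s (\g.(\h.((w h) (g h)))))) ((\g.(\h.((w h) (g h)))) (s ((\f.(\g.(\h.((f h) (g h))))) w)))) (\f.(\g.(\h.(f (g h))))))
Step 9: (((q (s (\g.(\h.((w h) (g h)))))) (\h.((w h) ((s ((\f.(\g.(\h.((f h) (g h))))) w)) h)))) (\f.(\g.(\h.(f (g h))))))
Step 10: (((q (s (\g.(\h.((w h) (g h)))))) (\h.((w h) ((s (\g.(\h.((w h) (g h))))) h)))) (\f.(\g.(\h.(f (g h))))))

Answer: (((q (s (\g.(\h.((w h) (g h)))))) (\h.((w h) ((s (\g.(\h.((w h) (g h))))) h)))) (\f.(\g.(\h.(f (g h))))))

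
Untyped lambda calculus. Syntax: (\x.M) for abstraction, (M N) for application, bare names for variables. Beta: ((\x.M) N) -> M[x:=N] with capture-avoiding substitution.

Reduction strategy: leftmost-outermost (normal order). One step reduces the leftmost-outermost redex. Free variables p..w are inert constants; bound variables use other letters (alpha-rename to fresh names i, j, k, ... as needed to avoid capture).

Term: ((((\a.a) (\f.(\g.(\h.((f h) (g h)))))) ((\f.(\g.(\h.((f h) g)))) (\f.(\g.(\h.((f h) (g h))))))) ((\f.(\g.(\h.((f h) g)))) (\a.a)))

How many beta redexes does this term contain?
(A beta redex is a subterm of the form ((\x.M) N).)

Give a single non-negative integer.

Answer: 3

Derivation:
Term: ((((\a.a) (\f.(\g.(\h.((f h) (g h)))))) ((\f.(\g.(\h.((f h) g)))) (\f.(\g.(\h.((f h) (g h))))))) ((\f.(\g.(\h.((f h) g)))) (\a.a)))
  Redex: ((\a.a) (\f.(\g.(\h.((f h) (g h))))))
  Redex: ((\f.(\g.(\h.((f h) g)))) (\f.(\g.(\h.((f h) (g h))))))
  Redex: ((\f.(\g.(\h.((f h) g)))) (\a.a))
Total redexes: 3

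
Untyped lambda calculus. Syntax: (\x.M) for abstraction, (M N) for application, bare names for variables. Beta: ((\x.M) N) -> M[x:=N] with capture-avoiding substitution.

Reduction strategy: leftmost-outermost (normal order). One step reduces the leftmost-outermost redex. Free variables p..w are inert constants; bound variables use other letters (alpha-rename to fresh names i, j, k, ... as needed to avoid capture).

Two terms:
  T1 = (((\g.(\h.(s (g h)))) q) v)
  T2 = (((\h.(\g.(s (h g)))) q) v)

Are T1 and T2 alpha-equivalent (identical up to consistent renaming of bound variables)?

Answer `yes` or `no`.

Term 1: (((\g.(\h.(s (g h)))) q) v)
Term 2: (((\h.(\g.(s (h g)))) q) v)
Alpha-equivalence: compare structure up to binder renaming.
Result: True

Answer: yes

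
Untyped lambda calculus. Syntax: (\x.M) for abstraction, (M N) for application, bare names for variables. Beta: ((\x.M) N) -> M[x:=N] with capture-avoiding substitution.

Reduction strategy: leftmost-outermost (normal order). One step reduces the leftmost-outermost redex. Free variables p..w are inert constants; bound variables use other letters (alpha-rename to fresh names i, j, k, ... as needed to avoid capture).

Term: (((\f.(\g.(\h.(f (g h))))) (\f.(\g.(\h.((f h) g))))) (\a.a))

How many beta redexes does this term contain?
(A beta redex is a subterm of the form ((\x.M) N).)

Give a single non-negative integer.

Term: (((\f.(\g.(\h.(f (g h))))) (\f.(\g.(\h.((f h) g))))) (\a.a))
  Redex: ((\f.(\g.(\h.(f (g h))))) (\f.(\g.(\h.((f h) g)))))
Total redexes: 1

Answer: 1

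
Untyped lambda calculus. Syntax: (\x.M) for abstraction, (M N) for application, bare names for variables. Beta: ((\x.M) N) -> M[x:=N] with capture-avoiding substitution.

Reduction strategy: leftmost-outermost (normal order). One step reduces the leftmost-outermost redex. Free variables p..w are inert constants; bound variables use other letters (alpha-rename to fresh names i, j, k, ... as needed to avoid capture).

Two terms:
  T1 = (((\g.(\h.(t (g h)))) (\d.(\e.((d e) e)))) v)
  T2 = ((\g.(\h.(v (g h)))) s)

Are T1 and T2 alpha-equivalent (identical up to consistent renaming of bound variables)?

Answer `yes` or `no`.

Term 1: (((\g.(\h.(t (g h)))) (\d.(\e.((d e) e)))) v)
Term 2: ((\g.(\h.(v (g h)))) s)
Alpha-equivalence: compare structure up to binder renaming.
Result: False

Answer: no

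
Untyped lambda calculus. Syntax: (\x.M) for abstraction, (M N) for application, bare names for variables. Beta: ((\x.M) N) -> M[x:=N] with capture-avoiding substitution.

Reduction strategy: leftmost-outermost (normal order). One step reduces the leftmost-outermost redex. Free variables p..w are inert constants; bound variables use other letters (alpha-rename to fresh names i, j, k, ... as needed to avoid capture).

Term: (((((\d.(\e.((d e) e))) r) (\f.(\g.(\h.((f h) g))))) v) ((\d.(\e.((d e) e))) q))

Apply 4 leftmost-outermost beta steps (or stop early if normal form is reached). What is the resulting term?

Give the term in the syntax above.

Answer: ((((r (\f.(\g.(\h.((f h) g))))) (\f.(\g.(\h.((f h) g))))) v) (\e.((q e) e)))

Derivation:
Step 0: (((((\d.(\e.((d e) e))) r) (\f.(\g.(\h.((f h) g))))) v) ((\d.(\e.((d e) e))) q))
Step 1: ((((\e.((r e) e)) (\f.(\g.(\h.((f h) g))))) v) ((\d.(\e.((d e) e))) q))
Step 2: ((((r (\f.(\g.(\h.((f h) g))))) (\f.(\g.(\h.((f h) g))))) v) ((\d.(\e.((d e) e))) q))
Step 3: ((((r (\f.(\g.(\h.((f h) g))))) (\f.(\g.(\h.((f h) g))))) v) (\e.((q e) e)))
Step 4: (normal form reached)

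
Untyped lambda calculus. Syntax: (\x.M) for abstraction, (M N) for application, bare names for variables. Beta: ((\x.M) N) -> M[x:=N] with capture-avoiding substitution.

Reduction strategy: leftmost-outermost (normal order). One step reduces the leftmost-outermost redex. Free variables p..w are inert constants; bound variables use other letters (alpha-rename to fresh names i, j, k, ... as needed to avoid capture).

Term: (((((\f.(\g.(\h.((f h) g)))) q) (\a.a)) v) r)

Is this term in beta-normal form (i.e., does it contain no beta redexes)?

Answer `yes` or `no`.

Term: (((((\f.(\g.(\h.((f h) g)))) q) (\a.a)) v) r)
Found 1 beta redex(es).

Answer: no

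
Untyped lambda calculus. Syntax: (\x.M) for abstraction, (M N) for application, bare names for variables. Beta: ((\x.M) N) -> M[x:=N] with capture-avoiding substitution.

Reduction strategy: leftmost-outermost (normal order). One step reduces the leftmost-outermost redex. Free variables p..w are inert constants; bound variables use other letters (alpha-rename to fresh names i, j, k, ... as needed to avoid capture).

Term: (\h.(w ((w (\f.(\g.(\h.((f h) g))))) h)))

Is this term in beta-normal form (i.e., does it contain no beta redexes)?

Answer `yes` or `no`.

Term: (\h.(w ((w (\f.(\g.(\h.((f h) g))))) h)))
No beta redexes found.

Answer: yes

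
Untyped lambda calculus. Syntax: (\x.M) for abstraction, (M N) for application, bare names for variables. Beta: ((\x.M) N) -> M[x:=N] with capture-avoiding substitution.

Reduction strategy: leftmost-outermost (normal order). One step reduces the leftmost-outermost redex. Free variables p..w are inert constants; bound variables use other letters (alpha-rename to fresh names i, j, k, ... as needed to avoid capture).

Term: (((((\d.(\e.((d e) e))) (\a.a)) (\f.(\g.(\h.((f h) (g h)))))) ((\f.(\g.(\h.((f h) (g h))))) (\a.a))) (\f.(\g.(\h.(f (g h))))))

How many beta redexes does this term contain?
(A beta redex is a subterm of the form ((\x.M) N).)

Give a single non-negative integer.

Answer: 2

Derivation:
Term: (((((\d.(\e.((d e) e))) (\a.a)) (\f.(\g.(\h.((f h) (g h)))))) ((\f.(\g.(\h.((f h) (g h))))) (\a.a))) (\f.(\g.(\h.(f (g h))))))
  Redex: ((\d.(\e.((d e) e))) (\a.a))
  Redex: ((\f.(\g.(\h.((f h) (g h))))) (\a.a))
Total redexes: 2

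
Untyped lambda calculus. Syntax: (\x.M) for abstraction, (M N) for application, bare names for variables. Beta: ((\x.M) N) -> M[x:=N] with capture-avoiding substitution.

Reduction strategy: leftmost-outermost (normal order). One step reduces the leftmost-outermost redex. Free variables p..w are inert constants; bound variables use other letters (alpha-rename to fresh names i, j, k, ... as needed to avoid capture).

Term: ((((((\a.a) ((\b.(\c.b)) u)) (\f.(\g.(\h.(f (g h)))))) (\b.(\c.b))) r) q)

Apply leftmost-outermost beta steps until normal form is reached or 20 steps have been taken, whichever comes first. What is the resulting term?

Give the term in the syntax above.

Answer: (((u (\b.(\c.b))) r) q)

Derivation:
Step 0: ((((((\a.a) ((\b.(\c.b)) u)) (\f.(\g.(\h.(f (g h)))))) (\b.(\c.b))) r) q)
Step 1: ((((((\b.(\c.b)) u) (\f.(\g.(\h.(f (g h)))))) (\b.(\c.b))) r) q)
Step 2: (((((\c.u) (\f.(\g.(\h.(f (g h)))))) (\b.(\c.b))) r) q)
Step 3: (((u (\b.(\c.b))) r) q)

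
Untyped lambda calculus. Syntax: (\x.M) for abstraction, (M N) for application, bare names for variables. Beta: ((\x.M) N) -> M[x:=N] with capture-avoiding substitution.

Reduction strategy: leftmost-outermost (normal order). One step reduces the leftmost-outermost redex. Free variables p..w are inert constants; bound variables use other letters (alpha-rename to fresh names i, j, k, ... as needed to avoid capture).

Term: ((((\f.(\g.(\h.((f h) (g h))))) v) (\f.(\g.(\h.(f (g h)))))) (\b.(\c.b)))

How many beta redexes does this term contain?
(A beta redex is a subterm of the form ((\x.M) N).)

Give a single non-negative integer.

Term: ((((\f.(\g.(\h.((f h) (g h))))) v) (\f.(\g.(\h.(f (g h)))))) (\b.(\c.b)))
  Redex: ((\f.(\g.(\h.((f h) (g h))))) v)
Total redexes: 1

Answer: 1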